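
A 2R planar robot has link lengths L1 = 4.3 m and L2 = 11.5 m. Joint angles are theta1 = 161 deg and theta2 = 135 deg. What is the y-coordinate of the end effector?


Convert angles to radians: theta1 = 2.81, theta2 = 2.3562
y = L1*sin(theta1) + L2*sin(theta1+theta2)
y = 1.3999 + -10.3361
y = -8.9362


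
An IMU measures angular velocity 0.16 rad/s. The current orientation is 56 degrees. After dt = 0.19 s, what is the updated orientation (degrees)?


delta_theta = w * dt = 0.16 * 0.19 = 0.0304 rad
= 1.7418 deg
theta_new = 56 + 1.7418 = 57.7418 deg


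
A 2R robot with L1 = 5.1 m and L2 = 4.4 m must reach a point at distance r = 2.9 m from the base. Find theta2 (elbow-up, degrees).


cos(theta2) = (r^2 - L1^2 - L2^2) / (2*L1*L2)
cos(theta2) = (8.41 - 26.01 - 19.36) / 44.88
cos(theta2) = -0.823529
theta2 = 145.4397 degrees


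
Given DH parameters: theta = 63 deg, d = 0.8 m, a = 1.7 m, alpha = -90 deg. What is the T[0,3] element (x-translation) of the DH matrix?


T[0,3] = a * cos(theta)
= 1.7 * cos(63 deg)
= 1.7 * 0.454
= 0.7718


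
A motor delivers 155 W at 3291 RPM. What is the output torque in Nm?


omega = 3291 * 2*pi/60 = 344.6327 rad/s
tau = P / omega = 155 / 344.6327
= 0.4498 Nm


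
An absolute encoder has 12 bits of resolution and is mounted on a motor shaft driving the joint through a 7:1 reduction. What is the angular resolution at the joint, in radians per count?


counts = 2^12 = 4096
effective counts at joint = 4096 * 7 = 28672
resolution = 2*pi / 28672
= 2.1914e-04 rad/count


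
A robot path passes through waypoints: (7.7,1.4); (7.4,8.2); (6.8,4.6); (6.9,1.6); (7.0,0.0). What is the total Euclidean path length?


Segment lengths:
  seg1 = sqrt((-0.3)^2 + (6.8)^2) = 6.8066
  seg2 = sqrt((-0.6)^2 + (-3.6)^2) = 3.6497
  seg3 = sqrt((0.1)^2 + (-3.0)^2) = 3.0017
  seg4 = sqrt((0.1)^2 + (-1.6)^2) = 1.6031
Total = 15.0611


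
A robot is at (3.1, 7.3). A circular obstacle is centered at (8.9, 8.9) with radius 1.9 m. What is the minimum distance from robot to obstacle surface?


center_dist = sqrt((3.1-8.9)^2 + (7.3-8.9)^2)
= sqrt(33.64 + 2.56)
= 6.0166
min_dist = center_dist - radius = 6.0166 - 1.9 = 4.1166 m


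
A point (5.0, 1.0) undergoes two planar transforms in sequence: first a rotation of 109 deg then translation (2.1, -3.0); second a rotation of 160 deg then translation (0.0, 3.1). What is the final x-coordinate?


After transform 1:
x1 = cos(109)*5.0 - sin(109)*1.0 + 2.1 = -0.4734
y1 = sin(109)*5.0 + cos(109)*1.0 + -3.0 = 1.402
After transform 2:
x2 = cos(160)*-0.4734 - sin(160)*1.402 + 0.0
= -0.0347


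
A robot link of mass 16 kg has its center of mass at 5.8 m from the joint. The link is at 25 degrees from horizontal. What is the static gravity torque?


tau = m*g*L*cos(angle)
= 16 * 9.81 * 5.8 * cos(25 deg)
= 16 * 9.81 * 5.8 * 0.9063
= 825.0736 Nm


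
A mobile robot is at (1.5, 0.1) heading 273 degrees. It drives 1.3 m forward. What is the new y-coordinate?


y_new = y0 + d*sin(theta)
= 0.1 + 1.3*sin(273)
= 0.1 + -1.2982
= -1.1982


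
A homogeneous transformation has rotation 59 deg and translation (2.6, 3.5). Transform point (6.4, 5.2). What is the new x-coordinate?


x' = cos(theta)*px - sin(theta)*py + tx
= 0.515*6.4 - 0.8572*5.2 + 2.6
= 1.439


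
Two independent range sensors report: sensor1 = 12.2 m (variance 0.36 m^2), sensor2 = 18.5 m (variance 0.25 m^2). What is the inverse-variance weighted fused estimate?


w1 = (1/var1) / (1/var1 + 1/var2)
   = 2.7778 / (2.7778 + 4.0) = 0.4098
w2 = 1 - w1 = 0.5902
fused = w1*s1 + w2*s2 = 5.0 + 10.918
= 15.918 m


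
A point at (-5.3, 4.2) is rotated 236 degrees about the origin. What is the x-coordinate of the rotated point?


x' = x*cos(theta) - y*sin(theta)
cos(236 deg) = -0.5592, sin(236 deg) = -0.829
x' = -5.3 * -0.5592 - 4.2 * -0.829
= 2.9637 - -3.482
= 6.4457


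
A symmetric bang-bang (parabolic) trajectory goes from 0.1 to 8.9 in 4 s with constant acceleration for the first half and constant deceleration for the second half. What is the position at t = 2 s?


Symmetric rest-to-rest: each phase covers (pf-p0)/2 in time T/2. 0.5*a*(T/2)^2 = (pf-p0)/2 => a = 4*(pf-p0)/T^2
a = 4*(8.9-0.1)/4^2 = 2.2
t = 2 is in the acceleration phase (t <= T/2).
p = p0 + 0.5*a*t^2 = 0.1 + 0.5*2.2*2^2
= 4.5


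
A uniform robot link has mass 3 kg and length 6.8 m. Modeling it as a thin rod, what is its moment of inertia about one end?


I = (1/3) * m * L^2
= (1/3) * 3 * 6.8^2
= 0.333333 * 3 * 46.24
= 46.24 kg*m^2


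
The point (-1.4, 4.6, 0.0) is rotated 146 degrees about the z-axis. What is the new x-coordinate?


Rotation about z-axis: x' = x*cos(theta) - y*sin(theta)
= -1.4 * -0.829 - 4.6 * 0.5592
= -1.4116


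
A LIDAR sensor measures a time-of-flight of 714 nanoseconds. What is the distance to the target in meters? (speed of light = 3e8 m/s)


tof = 714 ns = 7.14e-07 s
dist = c * tof / 2
= 3e8 * 7.14e-07 / 2
= 107.1 m


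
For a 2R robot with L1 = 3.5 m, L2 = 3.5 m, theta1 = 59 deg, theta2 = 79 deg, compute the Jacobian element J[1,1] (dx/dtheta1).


J[1,1] = -L1*sin(t1) - L2*sin(t1+t2)
= -3.5*sin(59) - 3.5*sin(138)
= -5.342


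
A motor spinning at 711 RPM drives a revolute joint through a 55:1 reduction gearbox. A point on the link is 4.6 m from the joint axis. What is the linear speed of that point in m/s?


omega_motor = 711 * 2*pi/60 = 74.4557 rad/s
omega_joint = omega_motor / 55 = 1.3537 rad/s
v = omega_joint * r = 1.3537 * 4.6
= 6.2272 m/s


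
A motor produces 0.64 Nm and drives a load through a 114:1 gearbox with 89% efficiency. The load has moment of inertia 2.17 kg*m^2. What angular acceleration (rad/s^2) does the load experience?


tau_out = tau_motor * N * eta
= 0.64 * 114 * 0.89 = 64.9344 Nm
alpha = tau_out / I = 64.9344 / 2.17
= 29.9237 rad/s^2


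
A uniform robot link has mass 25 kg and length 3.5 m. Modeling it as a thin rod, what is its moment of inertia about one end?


I = (1/3) * m * L^2
= (1/3) * 25 * 3.5^2
= 0.333333 * 25 * 12.25
= 102.0833 kg*m^2


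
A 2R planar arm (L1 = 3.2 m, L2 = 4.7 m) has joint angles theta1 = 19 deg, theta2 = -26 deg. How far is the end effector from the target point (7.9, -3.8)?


End effector via forward kinematics:
x = L1*cos(t1) + L2*cos(t1+t2) = 7.6906
y = L1*sin(t1) + L2*sin(t1+t2) = 0.469
Distance to target:
d = sqrt((7.9 - 7.6906)^2 + (-3.8 - 0.469)^2)
= sqrt(0.0438 + 18.2246)
= 4.2742 m


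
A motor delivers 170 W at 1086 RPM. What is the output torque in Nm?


omega = 1086 * 2*pi/60 = 113.7257 rad/s
tau = P / omega = 170 / 113.7257
= 1.4948 Nm


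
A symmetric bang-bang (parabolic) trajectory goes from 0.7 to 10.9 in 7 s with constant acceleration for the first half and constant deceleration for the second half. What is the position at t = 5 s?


Symmetric rest-to-rest: each phase covers (pf-p0)/2 in time T/2. 0.5*a*(T/2)^2 = (pf-p0)/2 => a = 4*(pf-p0)/T^2
a = 4*(10.9-0.7)/7^2 = 0.8327
t = 5 is in the deceleration phase (t > T/2).
p = pf - 0.5*a*(T-t)^2 = 10.9 - 0.5*0.8327*2^2
= 9.2347


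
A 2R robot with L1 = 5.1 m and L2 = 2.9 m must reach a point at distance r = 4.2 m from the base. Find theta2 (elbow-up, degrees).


cos(theta2) = (r^2 - L1^2 - L2^2) / (2*L1*L2)
cos(theta2) = (17.64 - 26.01 - 8.41) / 29.58
cos(theta2) = -0.567275
theta2 = 124.5604 degrees


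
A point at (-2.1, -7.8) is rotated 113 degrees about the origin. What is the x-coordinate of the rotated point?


x' = x*cos(theta) - y*sin(theta)
cos(113 deg) = -0.3907, sin(113 deg) = 0.9205
x' = -2.1 * -0.3907 - -7.8 * 0.9205
= 0.8205 - -7.1799
= 8.0005


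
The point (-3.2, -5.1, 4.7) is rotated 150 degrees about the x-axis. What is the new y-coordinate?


Rotation about x-axis: y' = y*cos(theta) - z*sin(theta)
= -5.1 * -0.866 - 4.7 * 0.5
= 2.0667


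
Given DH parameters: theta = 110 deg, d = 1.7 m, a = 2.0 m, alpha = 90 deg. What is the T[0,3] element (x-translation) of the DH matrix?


T[0,3] = a * cos(theta)
= 2.0 * cos(110 deg)
= 2.0 * -0.342
= -0.684


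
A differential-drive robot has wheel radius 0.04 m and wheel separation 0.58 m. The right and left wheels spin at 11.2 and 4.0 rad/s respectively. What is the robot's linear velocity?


vR = r*wR = 0.04*11.2 = 0.448 m/s
vL = r*wL = 0.04*4.0 = 0.16 m/s
v = (vR+vL)/2 = 0.304 m/s
omega = (vR-vL)/L = 0.4966 rad/s
linear velocity = 0.304 m/s


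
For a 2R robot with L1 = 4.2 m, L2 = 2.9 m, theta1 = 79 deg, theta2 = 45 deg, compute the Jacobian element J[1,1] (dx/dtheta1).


J[1,1] = -L1*sin(t1) - L2*sin(t1+t2)
= -4.2*sin(79) - 2.9*sin(124)
= -6.527


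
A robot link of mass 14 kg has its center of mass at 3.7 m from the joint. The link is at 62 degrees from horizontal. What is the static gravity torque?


tau = m*g*L*cos(angle)
= 14 * 9.81 * 3.7 * cos(62 deg)
= 14 * 9.81 * 3.7 * 0.4695
= 238.5657 Nm


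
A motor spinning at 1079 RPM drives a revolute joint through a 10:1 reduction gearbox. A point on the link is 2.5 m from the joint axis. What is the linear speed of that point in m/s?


omega_motor = 1079 * 2*pi/60 = 112.9926 rad/s
omega_joint = omega_motor / 10 = 11.2993 rad/s
v = omega_joint * r = 11.2993 * 2.5
= 28.2482 m/s


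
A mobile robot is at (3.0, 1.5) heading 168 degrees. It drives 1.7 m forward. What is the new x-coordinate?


x_new = x0 + d*cos(theta)
= 3.0 + 1.7*cos(168)
= 3.0 + -1.6629
= 1.3371


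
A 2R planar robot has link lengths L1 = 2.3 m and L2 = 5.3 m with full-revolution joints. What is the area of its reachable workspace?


r_max = L1 + L2 = 7.6 m
r_min = |L1 - L2| = 3.0 m
Area = pi*(r_max^2 - r_min^2)
= pi*(57.76 - 9.0)
= pi * 48.76
= 153.1841 m^2


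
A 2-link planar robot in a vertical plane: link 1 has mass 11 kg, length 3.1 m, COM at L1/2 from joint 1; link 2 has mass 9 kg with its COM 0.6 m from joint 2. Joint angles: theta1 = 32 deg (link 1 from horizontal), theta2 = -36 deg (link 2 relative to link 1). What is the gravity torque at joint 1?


Horizontal distance from joint 1 to link-1 COM:
  x_c1 = (L1/2)*cos(t1) = 1.55 * 0.848 = 1.3145 m
Horizontal distance from joint 1 to link-2 COM:
  x_c2 = L1*cos(t1) + Lc2*cos(t1+t2)
       = 3.1*0.848 + 0.6*0.9976 = 3.2275 m
tau1 = m1*g*x_c1 + m2*g*x_c2
     = 11*9.81*1.3145 + 9*9.81*3.2275
     = 141.8449 + 284.9549
     = 426.7998 Nm


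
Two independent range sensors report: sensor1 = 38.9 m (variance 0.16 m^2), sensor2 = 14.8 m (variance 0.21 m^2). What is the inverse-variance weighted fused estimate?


w1 = (1/var1) / (1/var1 + 1/var2)
   = 6.25 / (6.25 + 4.7619) = 0.5676
w2 = 1 - w1 = 0.4324
fused = w1*s1 + w2*s2 = 22.0784 + 6.4
= 28.4784 m


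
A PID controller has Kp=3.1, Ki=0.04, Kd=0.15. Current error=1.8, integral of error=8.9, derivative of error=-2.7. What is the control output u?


u = Kp*e + Ki*int(e) + Kd*de/dt
= 3.1*1.8 + 0.04*8.9 + 0.15*(-2.7)
= 5.58 + 0.356 + -0.405
= 5.531


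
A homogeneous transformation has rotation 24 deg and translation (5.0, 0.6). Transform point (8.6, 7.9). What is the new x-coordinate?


x' = cos(theta)*px - sin(theta)*py + tx
= 0.9135*8.6 - 0.4067*7.9 + 5.0
= 9.6433


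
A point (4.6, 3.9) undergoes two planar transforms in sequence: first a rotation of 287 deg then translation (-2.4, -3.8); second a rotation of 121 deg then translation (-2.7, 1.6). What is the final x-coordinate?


After transform 1:
x1 = cos(287)*4.6 - sin(287)*3.9 + -2.4 = 2.6745
y1 = sin(287)*4.6 + cos(287)*3.9 + -3.8 = -7.0588
After transform 2:
x2 = cos(121)*2.6745 - sin(121)*-7.0588 + -2.7
= 1.9731


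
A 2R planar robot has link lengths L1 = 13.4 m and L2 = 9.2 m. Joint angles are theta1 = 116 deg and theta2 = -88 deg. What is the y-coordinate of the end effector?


Convert angles to radians: theta1 = 2.0246, theta2 = -1.5359
y = L1*sin(theta1) + L2*sin(theta1+theta2)
y = 12.0438 + 4.3191
y = 16.363


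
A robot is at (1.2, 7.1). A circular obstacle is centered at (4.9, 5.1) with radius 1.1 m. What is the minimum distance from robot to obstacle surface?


center_dist = sqrt((1.2-4.9)^2 + (7.1-5.1)^2)
= sqrt(13.69 + 4.0)
= 4.2059
min_dist = center_dist - radius = 4.2059 - 1.1 = 3.1059 m


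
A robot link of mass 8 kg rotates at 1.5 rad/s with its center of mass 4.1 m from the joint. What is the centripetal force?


F = m * omega^2 * r
= 8 * 1.5^2 * 4.1
= 8 * 2.25 * 4.1
= 73.8 N


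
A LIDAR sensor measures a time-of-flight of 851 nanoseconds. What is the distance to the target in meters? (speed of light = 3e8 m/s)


tof = 851 ns = 8.51e-07 s
dist = c * tof / 2
= 3e8 * 8.51e-07 / 2
= 127.65 m


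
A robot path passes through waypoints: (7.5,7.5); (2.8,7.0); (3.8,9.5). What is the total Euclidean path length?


Segment lengths:
  seg1 = sqrt((-4.7)^2 + (-0.5)^2) = 4.7265
  seg2 = sqrt((1.0)^2 + (2.5)^2) = 2.6926
Total = 7.4191


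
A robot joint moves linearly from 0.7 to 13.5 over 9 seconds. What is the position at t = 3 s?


s = t/T = 3/9 = 0.3333
p(t) = p0 + (pf-p0)*s
= 0.7 + (13.5 - 0.7) * 0.3333
= 4.9667


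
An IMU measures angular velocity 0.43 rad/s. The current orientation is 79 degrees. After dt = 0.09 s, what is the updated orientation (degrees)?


delta_theta = w * dt = 0.43 * 0.09 = 0.0387 rad
= 2.2173 deg
theta_new = 79 + 2.2173 = 81.2173 deg


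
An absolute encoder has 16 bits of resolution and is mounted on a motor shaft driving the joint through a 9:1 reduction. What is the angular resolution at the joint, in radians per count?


counts = 2^16 = 65536
effective counts at joint = 65536 * 9 = 589824
resolution = 2*pi / 589824
= 1.0653e-05 rad/count


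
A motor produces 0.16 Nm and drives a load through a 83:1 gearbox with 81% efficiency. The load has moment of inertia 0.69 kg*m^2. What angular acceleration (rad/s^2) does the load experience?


tau_out = tau_motor * N * eta
= 0.16 * 83 * 0.81 = 10.7568 Nm
alpha = tau_out / I = 10.7568 / 0.69
= 15.5896 rad/s^2


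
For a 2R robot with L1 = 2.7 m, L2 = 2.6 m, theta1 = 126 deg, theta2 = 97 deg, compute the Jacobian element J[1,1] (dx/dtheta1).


J[1,1] = -L1*sin(t1) - L2*sin(t1+t2)
= -2.7*sin(126) - 2.6*sin(223)
= -0.4112


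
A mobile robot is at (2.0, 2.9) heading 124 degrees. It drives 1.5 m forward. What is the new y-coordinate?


y_new = y0 + d*sin(theta)
= 2.9 + 1.5*sin(124)
= 2.9 + 1.2436
= 4.1436


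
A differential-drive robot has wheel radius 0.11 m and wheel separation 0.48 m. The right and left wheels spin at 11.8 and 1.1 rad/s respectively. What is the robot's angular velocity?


vR = r*wR = 0.11*11.8 = 1.298 m/s
vL = r*wL = 0.11*1.1 = 0.121 m/s
v = (vR+vL)/2 = 0.7095 m/s
omega = (vR-vL)/L = 2.4521 rad/s
angular velocity = 2.4521 rad/s


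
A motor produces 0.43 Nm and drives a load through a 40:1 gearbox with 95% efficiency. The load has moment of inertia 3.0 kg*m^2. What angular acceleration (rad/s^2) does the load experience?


tau_out = tau_motor * N * eta
= 0.43 * 40 * 0.95 = 16.34 Nm
alpha = tau_out / I = 16.34 / 3.0
= 5.4467 rad/s^2


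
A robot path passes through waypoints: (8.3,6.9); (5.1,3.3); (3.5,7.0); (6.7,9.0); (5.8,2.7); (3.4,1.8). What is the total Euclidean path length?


Segment lengths:
  seg1 = sqrt((-3.2)^2 + (-3.6)^2) = 4.8166
  seg2 = sqrt((-1.6)^2 + (3.7)^2) = 4.0311
  seg3 = sqrt((3.2)^2 + (2.0)^2) = 3.7736
  seg4 = sqrt((-0.9)^2 + (-6.3)^2) = 6.364
  seg5 = sqrt((-2.4)^2 + (-0.9)^2) = 2.5632
Total = 21.5485


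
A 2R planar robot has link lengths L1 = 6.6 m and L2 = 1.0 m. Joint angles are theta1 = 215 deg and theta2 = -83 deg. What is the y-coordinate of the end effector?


Convert angles to radians: theta1 = 3.7525, theta2 = -1.4486
y = L1*sin(theta1) + L2*sin(theta1+theta2)
y = -3.7856 + 0.7431
y = -3.0425


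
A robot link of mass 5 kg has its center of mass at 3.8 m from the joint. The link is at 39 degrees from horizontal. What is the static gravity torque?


tau = m*g*L*cos(angle)
= 5 * 9.81 * 3.8 * cos(39 deg)
= 5 * 9.81 * 3.8 * 0.7771
= 144.8522 Nm


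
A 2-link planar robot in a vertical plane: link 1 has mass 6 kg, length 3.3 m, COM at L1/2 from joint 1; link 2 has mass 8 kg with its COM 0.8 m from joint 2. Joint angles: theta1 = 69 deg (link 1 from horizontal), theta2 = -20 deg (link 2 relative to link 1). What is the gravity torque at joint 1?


Horizontal distance from joint 1 to link-1 COM:
  x_c1 = (L1/2)*cos(t1) = 1.65 * 0.3584 = 0.5913 m
Horizontal distance from joint 1 to link-2 COM:
  x_c2 = L1*cos(t1) + Lc2*cos(t1+t2)
       = 3.3*0.3584 + 0.8*0.6561 = 1.7075 m
tau1 = m1*g*x_c1 + m2*g*x_c2
     = 6*9.81*0.5913 + 8*9.81*1.7075
     = 34.8043 + 134.0016
     = 168.8059 Nm


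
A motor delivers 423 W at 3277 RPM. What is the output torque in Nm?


omega = 3277 * 2*pi/60 = 343.1666 rad/s
tau = P / omega = 423 / 343.1666
= 1.2326 Nm


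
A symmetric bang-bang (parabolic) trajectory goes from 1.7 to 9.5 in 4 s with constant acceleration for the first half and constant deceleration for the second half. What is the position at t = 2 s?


Symmetric rest-to-rest: each phase covers (pf-p0)/2 in time T/2. 0.5*a*(T/2)^2 = (pf-p0)/2 => a = 4*(pf-p0)/T^2
a = 4*(9.5-1.7)/4^2 = 1.95
t = 2 is in the acceleration phase (t <= T/2).
p = p0 + 0.5*a*t^2 = 1.7 + 0.5*1.95*2^2
= 5.6


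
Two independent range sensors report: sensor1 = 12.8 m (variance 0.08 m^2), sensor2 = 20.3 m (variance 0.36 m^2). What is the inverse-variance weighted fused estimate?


w1 = (1/var1) / (1/var1 + 1/var2)
   = 12.5 / (12.5 + 2.7778) = 0.8182
w2 = 1 - w1 = 0.1818
fused = w1*s1 + w2*s2 = 10.4727 + 3.6909
= 14.1636 m


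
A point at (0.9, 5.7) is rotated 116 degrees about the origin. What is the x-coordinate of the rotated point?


x' = x*cos(theta) - y*sin(theta)
cos(116 deg) = -0.4384, sin(116 deg) = 0.8988
x' = 0.9 * -0.4384 - 5.7 * 0.8988
= -0.3945 - 5.1231
= -5.5177


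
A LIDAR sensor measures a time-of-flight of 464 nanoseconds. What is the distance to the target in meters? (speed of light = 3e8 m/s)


tof = 464 ns = 4.64e-07 s
dist = c * tof / 2
= 3e8 * 4.64e-07 / 2
= 69.6 m


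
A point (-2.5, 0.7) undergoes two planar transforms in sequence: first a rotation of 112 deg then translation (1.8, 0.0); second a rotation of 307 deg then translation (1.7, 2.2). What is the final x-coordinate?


After transform 1:
x1 = cos(112)*-2.5 - sin(112)*0.7 + 1.8 = 2.0875
y1 = sin(112)*-2.5 + cos(112)*0.7 + 0.0 = -2.5802
After transform 2:
x2 = cos(307)*2.0875 - sin(307)*-2.5802 + 1.7
= 0.8957


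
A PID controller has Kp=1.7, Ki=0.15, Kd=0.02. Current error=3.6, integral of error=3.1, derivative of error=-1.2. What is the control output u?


u = Kp*e + Ki*int(e) + Kd*de/dt
= 1.7*3.6 + 0.15*3.1 + 0.02*(-1.2)
= 6.12 + 0.465 + -0.024
= 6.561


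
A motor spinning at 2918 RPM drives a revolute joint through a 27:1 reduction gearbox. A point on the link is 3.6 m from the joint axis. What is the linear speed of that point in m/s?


omega_motor = 2918 * 2*pi/60 = 305.5722 rad/s
omega_joint = omega_motor / 27 = 11.3175 rad/s
v = omega_joint * r = 11.3175 * 3.6
= 40.743 m/s


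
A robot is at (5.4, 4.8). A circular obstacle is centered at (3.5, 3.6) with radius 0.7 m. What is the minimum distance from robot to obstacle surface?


center_dist = sqrt((5.4-3.5)^2 + (4.8-3.6)^2)
= sqrt(3.61 + 1.44)
= 2.2472
min_dist = center_dist - radius = 2.2472 - 0.7 = 1.5472 m


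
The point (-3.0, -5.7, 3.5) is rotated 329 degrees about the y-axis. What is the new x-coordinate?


Rotation about y-axis: x' = x*cos(theta) + z*sin(theta)
= -3.0 * 0.8572 + 3.5 * -0.515
= -4.3741


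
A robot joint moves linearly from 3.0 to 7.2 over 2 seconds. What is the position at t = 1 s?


s = t/T = 1/2 = 0.5
p(t) = p0 + (pf-p0)*s
= 3.0 + (7.2 - 3.0) * 0.5
= 5.1


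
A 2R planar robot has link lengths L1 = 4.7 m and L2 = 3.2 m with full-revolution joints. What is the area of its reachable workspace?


r_max = L1 + L2 = 7.9 m
r_min = |L1 - L2| = 1.5 m
Area = pi*(r_max^2 - r_min^2)
= pi*(62.41 - 2.25)
= pi * 60.16
= 188.9982 m^2


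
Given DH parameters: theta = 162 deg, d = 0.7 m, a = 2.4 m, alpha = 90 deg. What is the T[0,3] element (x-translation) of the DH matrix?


T[0,3] = a * cos(theta)
= 2.4 * cos(162 deg)
= 2.4 * -0.9511
= -2.2825


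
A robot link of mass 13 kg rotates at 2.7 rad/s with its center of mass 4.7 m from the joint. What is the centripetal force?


F = m * omega^2 * r
= 13 * 2.7^2 * 4.7
= 13 * 7.29 * 4.7
= 445.419 N


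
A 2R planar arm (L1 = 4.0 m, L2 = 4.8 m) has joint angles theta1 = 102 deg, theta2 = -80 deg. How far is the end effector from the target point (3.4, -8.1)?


End effector via forward kinematics:
x = L1*cos(t1) + L2*cos(t1+t2) = 3.6188
y = L1*sin(t1) + L2*sin(t1+t2) = 5.7107
Distance to target:
d = sqrt((3.4 - 3.6188)^2 + (-8.1 - 5.7107)^2)
= sqrt(0.0479 + 190.7355)
= 13.8124 m


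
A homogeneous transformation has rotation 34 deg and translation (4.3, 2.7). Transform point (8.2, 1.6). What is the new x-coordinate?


x' = cos(theta)*px - sin(theta)*py + tx
= 0.829*8.2 - 0.5592*1.6 + 4.3
= 10.2034


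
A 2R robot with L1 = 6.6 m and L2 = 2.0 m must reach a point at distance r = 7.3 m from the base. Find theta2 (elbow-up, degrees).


cos(theta2) = (r^2 - L1^2 - L2^2) / (2*L1*L2)
cos(theta2) = (53.29 - 43.56 - 4.0) / 26.4
cos(theta2) = 0.217045
theta2 = 77.4644 degrees


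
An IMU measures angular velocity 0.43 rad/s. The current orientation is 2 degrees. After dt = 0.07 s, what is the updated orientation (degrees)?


delta_theta = w * dt = 0.43 * 0.07 = 0.0301 rad
= 1.7246 deg
theta_new = 2 + 1.7246 = 3.7246 deg


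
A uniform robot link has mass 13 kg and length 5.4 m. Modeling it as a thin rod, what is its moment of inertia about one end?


I = (1/3) * m * L^2
= (1/3) * 13 * 5.4^2
= 0.333333 * 13 * 29.16
= 126.36 kg*m^2


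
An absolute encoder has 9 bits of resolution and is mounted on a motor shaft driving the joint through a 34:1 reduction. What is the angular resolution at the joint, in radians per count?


counts = 2^9 = 512
effective counts at joint = 512 * 34 = 17408
resolution = 2*pi / 17408
= 3.6094e-04 rad/count


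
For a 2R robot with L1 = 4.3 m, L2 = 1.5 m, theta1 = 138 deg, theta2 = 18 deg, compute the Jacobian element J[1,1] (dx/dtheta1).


J[1,1] = -L1*sin(t1) - L2*sin(t1+t2)
= -4.3*sin(138) - 1.5*sin(156)
= -3.4874


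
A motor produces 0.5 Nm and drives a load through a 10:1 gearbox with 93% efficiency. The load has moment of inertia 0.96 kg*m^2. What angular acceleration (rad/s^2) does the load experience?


tau_out = tau_motor * N * eta
= 0.5 * 10 * 0.93 = 4.65 Nm
alpha = tau_out / I = 4.65 / 0.96
= 4.8438 rad/s^2


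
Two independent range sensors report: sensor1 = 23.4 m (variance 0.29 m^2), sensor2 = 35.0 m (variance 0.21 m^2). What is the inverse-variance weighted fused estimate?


w1 = (1/var1) / (1/var1 + 1/var2)
   = 3.4483 / (3.4483 + 4.7619) = 0.42
w2 = 1 - w1 = 0.58
fused = w1*s1 + w2*s2 = 9.828 + 20.3
= 30.128 m


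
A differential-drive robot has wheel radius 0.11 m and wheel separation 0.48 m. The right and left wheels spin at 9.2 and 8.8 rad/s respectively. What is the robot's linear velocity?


vR = r*wR = 0.11*9.2 = 1.012 m/s
vL = r*wL = 0.11*8.8 = 0.968 m/s
v = (vR+vL)/2 = 0.99 m/s
omega = (vR-vL)/L = 0.0917 rad/s
linear velocity = 0.99 m/s


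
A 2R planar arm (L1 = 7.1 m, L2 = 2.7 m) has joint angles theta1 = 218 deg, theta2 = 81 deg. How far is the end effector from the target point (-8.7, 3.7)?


End effector via forward kinematics:
x = L1*cos(t1) + L2*cos(t1+t2) = -4.2859
y = L1*sin(t1) + L2*sin(t1+t2) = -6.7327
Distance to target:
d = sqrt((-8.7 - -4.2859)^2 + (3.7 - -6.7327)^2)
= sqrt(19.4844 + 108.8406)
= 11.3281 m


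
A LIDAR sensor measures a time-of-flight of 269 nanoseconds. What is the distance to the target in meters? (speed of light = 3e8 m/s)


tof = 269 ns = 2.69e-07 s
dist = c * tof / 2
= 3e8 * 2.69e-07 / 2
= 40.35 m


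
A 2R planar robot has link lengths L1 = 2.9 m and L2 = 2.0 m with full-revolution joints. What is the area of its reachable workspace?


r_max = L1 + L2 = 4.9 m
r_min = |L1 - L2| = 0.9 m
Area = pi*(r_max^2 - r_min^2)
= pi*(24.01 - 0.81)
= pi * 23.2
= 72.8849 m^2


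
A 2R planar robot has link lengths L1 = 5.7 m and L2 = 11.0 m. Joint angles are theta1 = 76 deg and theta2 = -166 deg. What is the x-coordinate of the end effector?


Convert angles to radians: theta1 = 1.3265, theta2 = -2.8972
x = L1*cos(theta1) + L2*cos(theta1+theta2)
x = 1.379 + 0.0
x = 1.379


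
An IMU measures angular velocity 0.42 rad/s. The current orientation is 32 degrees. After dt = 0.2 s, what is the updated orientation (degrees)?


delta_theta = w * dt = 0.42 * 0.2 = 0.084 rad
= 4.8128 deg
theta_new = 32 + 4.8128 = 36.8128 deg


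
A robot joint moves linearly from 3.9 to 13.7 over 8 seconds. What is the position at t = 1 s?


s = t/T = 1/8 = 0.125
p(t) = p0 + (pf-p0)*s
= 3.9 + (13.7 - 3.9) * 0.125
= 5.125


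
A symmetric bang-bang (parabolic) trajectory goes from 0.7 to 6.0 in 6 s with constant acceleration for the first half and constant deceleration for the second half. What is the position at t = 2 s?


Symmetric rest-to-rest: each phase covers (pf-p0)/2 in time T/2. 0.5*a*(T/2)^2 = (pf-p0)/2 => a = 4*(pf-p0)/T^2
a = 4*(6.0-0.7)/6^2 = 0.5889
t = 2 is in the acceleration phase (t <= T/2).
p = p0 + 0.5*a*t^2 = 0.7 + 0.5*0.5889*2^2
= 1.8778


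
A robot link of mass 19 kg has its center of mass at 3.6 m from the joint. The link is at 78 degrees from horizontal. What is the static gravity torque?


tau = m*g*L*cos(angle)
= 19 * 9.81 * 3.6 * cos(78 deg)
= 19 * 9.81 * 3.6 * 0.2079
= 139.5096 Nm


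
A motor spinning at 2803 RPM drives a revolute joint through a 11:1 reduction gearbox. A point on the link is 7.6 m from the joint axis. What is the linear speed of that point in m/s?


omega_motor = 2803 * 2*pi/60 = 293.5295 rad/s
omega_joint = omega_motor / 11 = 26.6845 rad/s
v = omega_joint * r = 26.6845 * 7.6
= 202.8022 m/s


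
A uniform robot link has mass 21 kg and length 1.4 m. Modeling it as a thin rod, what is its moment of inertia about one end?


I = (1/3) * m * L^2
= (1/3) * 21 * 1.4^2
= 0.333333 * 21 * 1.96
= 13.72 kg*m^2


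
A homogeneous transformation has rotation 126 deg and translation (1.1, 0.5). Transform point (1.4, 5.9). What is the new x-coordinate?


x' = cos(theta)*px - sin(theta)*py + tx
= -0.5878*1.4 - 0.809*5.9 + 1.1
= -4.4961


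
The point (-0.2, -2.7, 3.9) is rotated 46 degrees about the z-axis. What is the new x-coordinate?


Rotation about z-axis: x' = x*cos(theta) - y*sin(theta)
= -0.2 * 0.6947 - -2.7 * 0.7193
= 1.8033


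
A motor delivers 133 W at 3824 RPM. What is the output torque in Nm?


omega = 3824 * 2*pi/60 = 400.4483 rad/s
tau = P / omega = 133 / 400.4483
= 0.3321 Nm


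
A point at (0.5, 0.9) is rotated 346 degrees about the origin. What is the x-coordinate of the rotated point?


x' = x*cos(theta) - y*sin(theta)
cos(346 deg) = 0.9703, sin(346 deg) = -0.2419
x' = 0.5 * 0.9703 - 0.9 * -0.2419
= 0.4851 - -0.2177
= 0.7029


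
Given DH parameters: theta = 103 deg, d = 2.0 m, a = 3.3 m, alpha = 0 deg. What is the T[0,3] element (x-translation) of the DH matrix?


T[0,3] = a * cos(theta)
= 3.3 * cos(103 deg)
= 3.3 * -0.225
= -0.7423


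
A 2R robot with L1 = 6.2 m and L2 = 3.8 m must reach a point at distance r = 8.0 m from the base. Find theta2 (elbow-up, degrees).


cos(theta2) = (r^2 - L1^2 - L2^2) / (2*L1*L2)
cos(theta2) = (64.0 - 38.44 - 14.44) / 47.12
cos(theta2) = 0.235993
theta2 = 76.3498 degrees


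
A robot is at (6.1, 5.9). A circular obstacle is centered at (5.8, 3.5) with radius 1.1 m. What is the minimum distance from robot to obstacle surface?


center_dist = sqrt((6.1-5.8)^2 + (5.9-3.5)^2)
= sqrt(0.09 + 5.76)
= 2.4187
min_dist = center_dist - radius = 2.4187 - 1.1 = 1.3187 m


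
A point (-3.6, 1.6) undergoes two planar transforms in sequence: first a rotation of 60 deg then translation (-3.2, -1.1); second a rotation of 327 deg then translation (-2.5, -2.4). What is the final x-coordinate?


After transform 1:
x1 = cos(60)*-3.6 - sin(60)*1.6 + -3.2 = -6.3856
y1 = sin(60)*-3.6 + cos(60)*1.6 + -1.1 = -3.4177
After transform 2:
x2 = cos(327)*-6.3856 - sin(327)*-3.4177 + -2.5
= -9.7169


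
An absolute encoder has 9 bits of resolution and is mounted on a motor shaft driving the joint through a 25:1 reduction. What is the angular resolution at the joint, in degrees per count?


counts = 2^9 = 512
effective counts at joint = 512 * 25 = 12800
resolution = 360 / 12800
= 0.0281 deg/count


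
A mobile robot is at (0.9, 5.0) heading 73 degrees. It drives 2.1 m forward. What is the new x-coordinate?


x_new = x0 + d*cos(theta)
= 0.9 + 2.1*cos(73)
= 0.9 + 0.614
= 1.514


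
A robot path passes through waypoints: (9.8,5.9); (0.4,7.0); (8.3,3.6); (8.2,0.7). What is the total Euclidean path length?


Segment lengths:
  seg1 = sqrt((-9.4)^2 + (1.1)^2) = 9.4641
  seg2 = sqrt((7.9)^2 + (-3.4)^2) = 8.6006
  seg3 = sqrt((-0.1)^2 + (-2.9)^2) = 2.9017
Total = 20.9664


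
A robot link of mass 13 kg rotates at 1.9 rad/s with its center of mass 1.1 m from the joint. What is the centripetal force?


F = m * omega^2 * r
= 13 * 1.9^2 * 1.1
= 13 * 3.61 * 1.1
= 51.623 N


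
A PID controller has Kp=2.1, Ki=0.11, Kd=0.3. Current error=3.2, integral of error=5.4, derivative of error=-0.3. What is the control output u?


u = Kp*e + Ki*int(e) + Kd*de/dt
= 2.1*3.2 + 0.11*5.4 + 0.3*(-0.3)
= 6.72 + 0.594 + -0.09
= 7.224


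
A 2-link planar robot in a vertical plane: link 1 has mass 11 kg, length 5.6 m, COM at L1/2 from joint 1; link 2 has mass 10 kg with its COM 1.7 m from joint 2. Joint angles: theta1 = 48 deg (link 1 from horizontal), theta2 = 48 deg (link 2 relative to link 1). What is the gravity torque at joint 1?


Horizontal distance from joint 1 to link-1 COM:
  x_c1 = (L1/2)*cos(t1) = 2.8 * 0.6691 = 1.8736 m
Horizontal distance from joint 1 to link-2 COM:
  x_c2 = L1*cos(t1) + Lc2*cos(t1+t2)
       = 5.6*0.6691 + 1.7*-0.1045 = 3.5694 m
tau1 = m1*g*x_c1 + m2*g*x_c2
     = 11*9.81*1.8736 + 10*9.81*3.5694
     = 202.1765 + 350.1614
     = 552.3379 Nm


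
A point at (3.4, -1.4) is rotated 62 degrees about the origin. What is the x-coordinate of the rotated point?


x' = x*cos(theta) - y*sin(theta)
cos(62 deg) = 0.4695, sin(62 deg) = 0.8829
x' = 3.4 * 0.4695 - -1.4 * 0.8829
= 1.5962 - -1.2361
= 2.8323


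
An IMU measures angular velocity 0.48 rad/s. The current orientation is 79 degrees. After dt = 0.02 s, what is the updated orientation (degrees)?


delta_theta = w * dt = 0.48 * 0.02 = 0.0096 rad
= 0.55 deg
theta_new = 79 + 0.55 = 79.55 deg


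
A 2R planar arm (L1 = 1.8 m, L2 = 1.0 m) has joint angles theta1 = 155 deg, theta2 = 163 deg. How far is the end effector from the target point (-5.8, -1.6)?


End effector via forward kinematics:
x = L1*cos(t1) + L2*cos(t1+t2) = -0.8882
y = L1*sin(t1) + L2*sin(t1+t2) = 0.0916
Distance to target:
d = sqrt((-5.8 - -0.8882)^2 + (-1.6 - 0.0916)^2)
= sqrt(24.1257 + 2.8615)
= 5.1949 m


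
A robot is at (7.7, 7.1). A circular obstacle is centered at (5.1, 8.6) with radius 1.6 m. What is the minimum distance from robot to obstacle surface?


center_dist = sqrt((7.7-5.1)^2 + (7.1-8.6)^2)
= sqrt(6.76 + 2.25)
= 3.0017
min_dist = center_dist - radius = 3.0017 - 1.6 = 1.4017 m


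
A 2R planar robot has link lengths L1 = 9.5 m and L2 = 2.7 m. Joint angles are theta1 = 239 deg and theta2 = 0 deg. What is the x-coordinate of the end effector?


Convert angles to radians: theta1 = 4.1713, theta2 = 0.0
x = L1*cos(theta1) + L2*cos(theta1+theta2)
x = -4.8929 + -1.3906
x = -6.2835


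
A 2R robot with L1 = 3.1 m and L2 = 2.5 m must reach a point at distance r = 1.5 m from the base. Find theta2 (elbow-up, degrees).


cos(theta2) = (r^2 - L1^2 - L2^2) / (2*L1*L2)
cos(theta2) = (2.25 - 9.61 - 6.25) / 15.5
cos(theta2) = -0.878065
theta2 = 151.4098 degrees


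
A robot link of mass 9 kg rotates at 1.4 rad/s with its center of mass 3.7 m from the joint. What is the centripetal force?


F = m * omega^2 * r
= 9 * 1.4^2 * 3.7
= 9 * 1.96 * 3.7
= 65.268 N


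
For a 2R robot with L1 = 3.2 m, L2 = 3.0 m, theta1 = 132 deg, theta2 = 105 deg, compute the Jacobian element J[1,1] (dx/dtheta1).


J[1,1] = -L1*sin(t1) - L2*sin(t1+t2)
= -3.2*sin(132) - 3.0*sin(237)
= 0.1379


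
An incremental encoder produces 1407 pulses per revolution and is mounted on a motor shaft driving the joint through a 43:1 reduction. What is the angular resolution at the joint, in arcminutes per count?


counts per rev = 1407
effective counts at joint = 1407 * 43 = 60501
resolution = 360*60 / 60501
= 0.357 arcmin/count


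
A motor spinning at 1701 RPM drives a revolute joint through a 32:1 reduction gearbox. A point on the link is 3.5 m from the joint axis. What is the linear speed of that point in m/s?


omega_motor = 1701 * 2*pi/60 = 178.1283 rad/s
omega_joint = omega_motor / 32 = 5.5665 rad/s
v = omega_joint * r = 5.5665 * 3.5
= 19.4828 m/s


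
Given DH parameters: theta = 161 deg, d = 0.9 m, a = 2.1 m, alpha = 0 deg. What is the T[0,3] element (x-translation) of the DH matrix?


T[0,3] = a * cos(theta)
= 2.1 * cos(161 deg)
= 2.1 * -0.9455
= -1.9856


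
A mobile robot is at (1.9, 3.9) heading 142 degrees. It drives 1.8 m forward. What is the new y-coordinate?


y_new = y0 + d*sin(theta)
= 3.9 + 1.8*sin(142)
= 3.9 + 1.1082
= 5.0082


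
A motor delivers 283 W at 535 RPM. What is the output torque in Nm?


omega = 535 * 2*pi/60 = 56.0251 rad/s
tau = P / omega = 283 / 56.0251
= 5.0513 Nm


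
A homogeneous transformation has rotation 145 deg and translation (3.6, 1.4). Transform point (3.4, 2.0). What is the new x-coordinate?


x' = cos(theta)*px - sin(theta)*py + tx
= -0.8192*3.4 - 0.5736*2.0 + 3.6
= -0.3323


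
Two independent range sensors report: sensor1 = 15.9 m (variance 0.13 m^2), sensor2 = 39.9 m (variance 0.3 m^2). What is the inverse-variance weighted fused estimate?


w1 = (1/var1) / (1/var1 + 1/var2)
   = 7.6923 / (7.6923 + 3.3333) = 0.6977
w2 = 1 - w1 = 0.3023
fused = w1*s1 + w2*s2 = 11.093 + 12.0628
= 23.1558 m


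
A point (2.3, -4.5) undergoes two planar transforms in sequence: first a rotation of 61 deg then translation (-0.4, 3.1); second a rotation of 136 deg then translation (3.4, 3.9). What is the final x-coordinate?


After transform 1:
x1 = cos(61)*2.3 - sin(61)*-4.5 + -0.4 = 4.6509
y1 = sin(61)*2.3 + cos(61)*-4.5 + 3.1 = 2.93
After transform 2:
x2 = cos(136)*4.6509 - sin(136)*2.93 + 3.4
= -1.9809


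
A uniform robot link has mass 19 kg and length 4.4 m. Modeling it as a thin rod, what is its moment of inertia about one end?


I = (1/3) * m * L^2
= (1/3) * 19 * 4.4^2
= 0.333333 * 19 * 19.36
= 122.6133 kg*m^2


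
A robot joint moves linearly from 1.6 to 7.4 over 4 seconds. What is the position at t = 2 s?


s = t/T = 2/4 = 0.5
p(t) = p0 + (pf-p0)*s
= 1.6 + (7.4 - 1.6) * 0.5
= 4.5


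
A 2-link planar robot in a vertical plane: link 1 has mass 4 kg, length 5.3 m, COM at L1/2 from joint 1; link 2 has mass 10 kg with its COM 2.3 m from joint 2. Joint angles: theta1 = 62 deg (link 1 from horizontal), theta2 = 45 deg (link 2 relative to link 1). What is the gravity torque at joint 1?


Horizontal distance from joint 1 to link-1 COM:
  x_c1 = (L1/2)*cos(t1) = 2.65 * 0.4695 = 1.2441 m
Horizontal distance from joint 1 to link-2 COM:
  x_c2 = L1*cos(t1) + Lc2*cos(t1+t2)
       = 5.3*0.4695 + 2.3*-0.2924 = 1.8157 m
tau1 = m1*g*x_c1 + m2*g*x_c2
     = 4*9.81*1.2441 + 10*9.81*1.8157
     = 48.8185 + 178.1245
     = 226.943 Nm


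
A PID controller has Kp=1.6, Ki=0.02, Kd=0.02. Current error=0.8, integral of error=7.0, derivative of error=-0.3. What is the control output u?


u = Kp*e + Ki*int(e) + Kd*de/dt
= 1.6*0.8 + 0.02*7.0 + 0.02*(-0.3)
= 1.28 + 0.14 + -0.006
= 1.414


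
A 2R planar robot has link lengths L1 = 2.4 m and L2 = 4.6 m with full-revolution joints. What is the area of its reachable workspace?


r_max = L1 + L2 = 7.0 m
r_min = |L1 - L2| = 2.2 m
Area = pi*(r_max^2 - r_min^2)
= pi*(49.0 - 4.84)
= pi * 44.16
= 138.7327 m^2


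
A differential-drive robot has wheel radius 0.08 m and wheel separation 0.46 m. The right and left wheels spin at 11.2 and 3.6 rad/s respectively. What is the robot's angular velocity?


vR = r*wR = 0.08*11.2 = 0.896 m/s
vL = r*wL = 0.08*3.6 = 0.288 m/s
v = (vR+vL)/2 = 0.592 m/s
omega = (vR-vL)/L = 1.3217 rad/s
angular velocity = 1.3217 rad/s


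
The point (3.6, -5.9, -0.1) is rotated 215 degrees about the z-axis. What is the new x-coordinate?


Rotation about z-axis: x' = x*cos(theta) - y*sin(theta)
= 3.6 * -0.8192 - -5.9 * -0.5736
= -6.333


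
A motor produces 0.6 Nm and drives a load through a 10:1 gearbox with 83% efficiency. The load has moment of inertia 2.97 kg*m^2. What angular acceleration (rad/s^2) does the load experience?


tau_out = tau_motor * N * eta
= 0.6 * 10 * 0.83 = 4.98 Nm
alpha = tau_out / I = 4.98 / 2.97
= 1.6768 rad/s^2


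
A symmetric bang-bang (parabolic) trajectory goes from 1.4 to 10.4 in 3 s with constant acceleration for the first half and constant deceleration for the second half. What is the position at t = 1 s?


Symmetric rest-to-rest: each phase covers (pf-p0)/2 in time T/2. 0.5*a*(T/2)^2 = (pf-p0)/2 => a = 4*(pf-p0)/T^2
a = 4*(10.4-1.4)/3^2 = 4.0
t = 1 is in the acceleration phase (t <= T/2).
p = p0 + 0.5*a*t^2 = 1.4 + 0.5*4.0*1^2
= 3.4


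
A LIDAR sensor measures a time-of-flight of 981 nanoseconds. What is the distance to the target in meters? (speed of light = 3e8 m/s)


tof = 981 ns = 9.81e-07 s
dist = c * tof / 2
= 3e8 * 9.81e-07 / 2
= 147.15 m


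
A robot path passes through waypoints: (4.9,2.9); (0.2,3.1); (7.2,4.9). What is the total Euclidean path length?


Segment lengths:
  seg1 = sqrt((-4.7)^2 + (0.2)^2) = 4.7043
  seg2 = sqrt((7.0)^2 + (1.8)^2) = 7.2277
Total = 11.932


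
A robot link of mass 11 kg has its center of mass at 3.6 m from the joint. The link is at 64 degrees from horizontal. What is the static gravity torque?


tau = m*g*L*cos(angle)
= 11 * 9.81 * 3.6 * cos(64 deg)
= 11 * 9.81 * 3.6 * 0.4384
= 170.2967 Nm


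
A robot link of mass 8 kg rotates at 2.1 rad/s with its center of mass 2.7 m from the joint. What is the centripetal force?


F = m * omega^2 * r
= 8 * 2.1^2 * 2.7
= 8 * 4.41 * 2.7
= 95.256 N


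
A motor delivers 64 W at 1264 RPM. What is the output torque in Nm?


omega = 1264 * 2*pi/60 = 132.3658 rad/s
tau = P / omega = 64 / 132.3658
= 0.4835 Nm


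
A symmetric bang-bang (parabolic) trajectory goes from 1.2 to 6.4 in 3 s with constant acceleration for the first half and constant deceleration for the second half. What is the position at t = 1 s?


Symmetric rest-to-rest: each phase covers (pf-p0)/2 in time T/2. 0.5*a*(T/2)^2 = (pf-p0)/2 => a = 4*(pf-p0)/T^2
a = 4*(6.4-1.2)/3^2 = 2.3111
t = 1 is in the acceleration phase (t <= T/2).
p = p0 + 0.5*a*t^2 = 1.2 + 0.5*2.3111*1^2
= 2.3556


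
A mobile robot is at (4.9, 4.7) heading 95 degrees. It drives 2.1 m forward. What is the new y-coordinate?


y_new = y0 + d*sin(theta)
= 4.7 + 2.1*sin(95)
= 4.7 + 2.092
= 6.792


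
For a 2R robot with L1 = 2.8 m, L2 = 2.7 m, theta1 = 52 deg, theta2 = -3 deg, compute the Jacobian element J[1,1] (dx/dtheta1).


J[1,1] = -L1*sin(t1) - L2*sin(t1+t2)
= -2.8*sin(52) - 2.7*sin(49)
= -4.2441


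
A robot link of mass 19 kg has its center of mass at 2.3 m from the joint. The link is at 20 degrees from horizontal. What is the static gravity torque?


tau = m*g*L*cos(angle)
= 19 * 9.81 * 2.3 * cos(20 deg)
= 19 * 9.81 * 2.3 * 0.9397
= 402.8434 Nm


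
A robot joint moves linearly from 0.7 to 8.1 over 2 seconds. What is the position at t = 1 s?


s = t/T = 1/2 = 0.5
p(t) = p0 + (pf-p0)*s
= 0.7 + (8.1 - 0.7) * 0.5
= 4.4
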